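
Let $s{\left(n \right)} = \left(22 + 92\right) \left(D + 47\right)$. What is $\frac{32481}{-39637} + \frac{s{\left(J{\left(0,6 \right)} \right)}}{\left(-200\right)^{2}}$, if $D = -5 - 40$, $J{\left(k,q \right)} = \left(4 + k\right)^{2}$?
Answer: $- \frac{322550691}{396370000} \approx -0.81376$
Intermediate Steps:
$D = -45$ ($D = -5 - 40 = -45$)
$s{\left(n \right)} = 228$ ($s{\left(n \right)} = \left(22 + 92\right) \left(-45 + 47\right) = 114 \cdot 2 = 228$)
$\frac{32481}{-39637} + \frac{s{\left(J{\left(0,6 \right)} \right)}}{\left(-200\right)^{2}} = \frac{32481}{-39637} + \frac{228}{\left(-200\right)^{2}} = 32481 \left(- \frac{1}{39637}\right) + \frac{228}{40000} = - \frac{32481}{39637} + 228 \cdot \frac{1}{40000} = - \frac{32481}{39637} + \frac{57}{10000} = - \frac{322550691}{396370000}$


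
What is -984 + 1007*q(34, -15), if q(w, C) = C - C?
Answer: -984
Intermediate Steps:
q(w, C) = 0
-984 + 1007*q(34, -15) = -984 + 1007*0 = -984 + 0 = -984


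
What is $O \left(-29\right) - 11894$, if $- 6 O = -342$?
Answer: $-13547$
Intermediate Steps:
$O = 57$ ($O = \left(- \frac{1}{6}\right) \left(-342\right) = 57$)
$O \left(-29\right) - 11894 = 57 \left(-29\right) - 11894 = -1653 - 11894 = -13547$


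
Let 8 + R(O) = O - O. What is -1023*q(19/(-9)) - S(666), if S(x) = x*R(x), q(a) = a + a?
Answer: 28942/3 ≈ 9647.3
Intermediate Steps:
R(O) = -8 (R(O) = -8 + (O - O) = -8 + 0 = -8)
q(a) = 2*a
S(x) = -8*x (S(x) = x*(-8) = -8*x)
-1023*q(19/(-9)) - S(666) = -2046*19/(-9) - (-8)*666 = -2046*19*(-⅑) - 1*(-5328) = -2046*(-19)/9 + 5328 = -1023*(-38/9) + 5328 = 12958/3 + 5328 = 28942/3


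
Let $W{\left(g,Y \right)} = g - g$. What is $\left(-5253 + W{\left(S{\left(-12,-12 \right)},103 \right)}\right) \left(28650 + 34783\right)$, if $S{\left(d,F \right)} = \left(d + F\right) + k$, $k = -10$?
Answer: $-333213549$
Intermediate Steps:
$S{\left(d,F \right)} = -10 + F + d$ ($S{\left(d,F \right)} = \left(d + F\right) - 10 = \left(F + d\right) - 10 = -10 + F + d$)
$W{\left(g,Y \right)} = 0$
$\left(-5253 + W{\left(S{\left(-12,-12 \right)},103 \right)}\right) \left(28650 + 34783\right) = \left(-5253 + 0\right) \left(28650 + 34783\right) = \left(-5253\right) 63433 = -333213549$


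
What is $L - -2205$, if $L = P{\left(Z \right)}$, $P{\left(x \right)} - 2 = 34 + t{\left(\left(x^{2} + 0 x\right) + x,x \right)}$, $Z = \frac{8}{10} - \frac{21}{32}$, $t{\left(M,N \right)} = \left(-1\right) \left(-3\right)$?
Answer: $2244$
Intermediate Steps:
$t{\left(M,N \right)} = 3$
$Z = \frac{23}{160}$ ($Z = 8 \cdot \frac{1}{10} - \frac{21}{32} = \frac{4}{5} - \frac{21}{32} = \frac{23}{160} \approx 0.14375$)
$P{\left(x \right)} = 39$ ($P{\left(x \right)} = 2 + \left(34 + 3\right) = 2 + 37 = 39$)
$L = 39$
$L - -2205 = 39 - -2205 = 39 + 2205 = 2244$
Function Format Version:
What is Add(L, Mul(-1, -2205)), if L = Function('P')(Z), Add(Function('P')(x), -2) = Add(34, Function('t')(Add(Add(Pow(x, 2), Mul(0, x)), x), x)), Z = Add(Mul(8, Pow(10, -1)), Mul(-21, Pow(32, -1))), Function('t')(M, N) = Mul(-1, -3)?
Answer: 2244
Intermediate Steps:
Function('t')(M, N) = 3
Z = Rational(23, 160) (Z = Add(Mul(8, Rational(1, 10)), Mul(-21, Rational(1, 32))) = Add(Rational(4, 5), Rational(-21, 32)) = Rational(23, 160) ≈ 0.14375)
Function('P')(x) = 39 (Function('P')(x) = Add(2, Add(34, 3)) = Add(2, 37) = 39)
L = 39
Add(L, Mul(-1, -2205)) = Add(39, Mul(-1, -2205)) = Add(39, 2205) = 2244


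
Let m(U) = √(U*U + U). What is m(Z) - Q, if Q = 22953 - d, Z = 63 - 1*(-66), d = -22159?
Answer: -45112 + √16770 ≈ -44983.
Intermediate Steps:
Z = 129 (Z = 63 + 66 = 129)
m(U) = √(U + U²) (m(U) = √(U² + U) = √(U + U²))
Q = 45112 (Q = 22953 - 1*(-22159) = 22953 + 22159 = 45112)
m(Z) - Q = √(129*(1 + 129)) - 1*45112 = √(129*130) - 45112 = √16770 - 45112 = -45112 + √16770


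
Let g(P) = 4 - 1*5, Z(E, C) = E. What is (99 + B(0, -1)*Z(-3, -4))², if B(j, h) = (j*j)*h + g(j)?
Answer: 10404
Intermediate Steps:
g(P) = -1 (g(P) = 4 - 5 = -1)
B(j, h) = -1 + h*j² (B(j, h) = (j*j)*h - 1 = j²*h - 1 = h*j² - 1 = -1 + h*j²)
(99 + B(0, -1)*Z(-3, -4))² = (99 + (-1 - 1*0²)*(-3))² = (99 + (-1 - 1*0)*(-3))² = (99 + (-1 + 0)*(-3))² = (99 - 1*(-3))² = (99 + 3)² = 102² = 10404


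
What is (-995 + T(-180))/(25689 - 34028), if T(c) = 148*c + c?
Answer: 27815/8339 ≈ 3.3355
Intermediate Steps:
T(c) = 149*c
(-995 + T(-180))/(25689 - 34028) = (-995 + 149*(-180))/(25689 - 34028) = (-995 - 26820)/(-8339) = -27815*(-1/8339) = 27815/8339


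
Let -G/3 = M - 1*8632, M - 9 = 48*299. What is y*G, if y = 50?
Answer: -859350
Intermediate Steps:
M = 14361 (M = 9 + 48*299 = 9 + 14352 = 14361)
G = -17187 (G = -3*(14361 - 1*8632) = -3*(14361 - 8632) = -3*5729 = -17187)
y*G = 50*(-17187) = -859350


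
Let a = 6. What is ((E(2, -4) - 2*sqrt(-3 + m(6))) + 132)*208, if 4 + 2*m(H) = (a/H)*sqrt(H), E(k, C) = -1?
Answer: 27248 - 208*sqrt(-20 + 2*sqrt(6)) ≈ 27248.0 - 808.29*I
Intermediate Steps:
m(H) = -2 + 3/sqrt(H) (m(H) = -2 + ((6/H)*sqrt(H))/2 = -2 + (6/sqrt(H))/2 = -2 + 3/sqrt(H))
((E(2, -4) - 2*sqrt(-3 + m(6))) + 132)*208 = ((-1 - 2*sqrt(-3 + (-2 + 3/sqrt(6)))) + 132)*208 = ((-1 - 2*sqrt(-3 + (-2 + 3*(sqrt(6)/6)))) + 132)*208 = ((-1 - 2*sqrt(-3 + (-2 + sqrt(6)/2))) + 132)*208 = ((-1 - 2*sqrt(-5 + sqrt(6)/2)) + 132)*208 = (131 - 2*sqrt(-5 + sqrt(6)/2))*208 = 27248 - 416*sqrt(-5 + sqrt(6)/2)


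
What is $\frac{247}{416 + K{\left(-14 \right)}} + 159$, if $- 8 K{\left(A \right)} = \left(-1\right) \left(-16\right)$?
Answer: $\frac{66073}{414} \approx 159.6$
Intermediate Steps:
$K{\left(A \right)} = -2$ ($K{\left(A \right)} = - \frac{\left(-1\right) \left(-16\right)}{8} = \left(- \frac{1}{8}\right) 16 = -2$)
$\frac{247}{416 + K{\left(-14 \right)}} + 159 = \frac{247}{416 - 2} + 159 = \frac{247}{414} + 159 = \frac{66073}{414}$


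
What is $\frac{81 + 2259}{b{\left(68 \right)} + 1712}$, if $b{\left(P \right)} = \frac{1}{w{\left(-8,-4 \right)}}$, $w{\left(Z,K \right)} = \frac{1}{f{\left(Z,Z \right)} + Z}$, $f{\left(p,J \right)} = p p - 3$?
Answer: $\frac{468}{353} \approx 1.3258$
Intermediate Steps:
$f{\left(p,J \right)} = -3 + p^{2}$ ($f{\left(p,J \right)} = p^{2} - 3 = -3 + p^{2}$)
$w{\left(Z,K \right)} = \frac{1}{-3 + Z + Z^{2}}$ ($w{\left(Z,K \right)} = \frac{1}{\left(-3 + Z^{2}\right) + Z} = \frac{1}{-3 + Z + Z^{2}}$)
$b{\left(P \right)} = 53$ ($b{\left(P \right)} = \frac{1}{\frac{1}{-3 - 8 + \left(-8\right)^{2}}} = \frac{1}{\frac{1}{-3 - 8 + 64}} = \frac{1}{\frac{1}{53}} = 53$)
$\frac{81 + 2259}{b{\left(68 \right)} + 1712} = \frac{81 + 2259}{53 + 1712} = \frac{2340}{1765} = 2340 \cdot \frac{1}{1765} = \frac{468}{353}$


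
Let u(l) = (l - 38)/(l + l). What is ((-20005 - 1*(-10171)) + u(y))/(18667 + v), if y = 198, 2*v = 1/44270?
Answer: -86195992040/163624841919 ≈ -0.52679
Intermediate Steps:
v = 1/88540 (v = (1/2)/44270 = (1/2)*(1/44270) = 1/88540 ≈ 1.1294e-5)
u(l) = (-38 + l)/(2*l) (u(l) = (-38 + l)/((2*l)) = (-38 + l)*(1/(2*l)) = (-38 + l)/(2*l))
((-20005 - 1*(-10171)) + u(y))/(18667 + v) = ((-20005 - 1*(-10171)) + (1/2)*(-38 + 198)/198)/(18667 + 1/88540) = ((-20005 + 10171) + (1/2)*(1/198)*160)/(1652776181/88540) = (-9834 + 40/99)*(88540/1652776181) = -973526/99*88540/1652776181 = -86195992040/163624841919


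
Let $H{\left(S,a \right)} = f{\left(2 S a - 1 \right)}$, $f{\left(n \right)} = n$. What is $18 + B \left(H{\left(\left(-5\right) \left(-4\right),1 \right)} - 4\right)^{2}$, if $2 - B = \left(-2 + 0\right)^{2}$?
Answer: $-2432$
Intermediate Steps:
$H{\left(S,a \right)} = -1 + 2 S a$ ($H{\left(S,a \right)} = 2 S a - 1 = -1 + 2 S a$)
$B = -2$ ($B = 2 - \left(-2 + 0\right)^{2} = 2 - \left(-2\right)^{2} = 2 - 4 = -2$)
$18 + B \left(H{\left(\left(-5\right) \left(-4\right),1 \right)} - 4\right)^{2} = 18 - 2 \left(\left(-1 + 2 \left(\left(-5\right) \left(-4\right)\right) 1\right) - 4\right)^{2} = 18 - 2 \left(\left(-1 + 2 \cdot 20 \cdot 1\right) - 4\right)^{2} = 18 - 2 \left(\left(-1 + 40\right) - 4\right)^{2} = 18 - 2 \left(39 - 4\right)^{2} = 18 - 2 \cdot 35^{2} = 18 - 2450 = -2432$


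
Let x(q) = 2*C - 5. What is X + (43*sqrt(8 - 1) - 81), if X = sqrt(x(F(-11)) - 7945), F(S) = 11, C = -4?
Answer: -81 + 43*sqrt(7) + I*sqrt(7958) ≈ 32.767 + 89.208*I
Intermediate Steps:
x(q) = -13 (x(q) = 2*(-4) - 5 = -8 - 5 = -13)
X = I*sqrt(7958) (X = sqrt(-13 - 7945) = sqrt(-7958) = I*sqrt(7958) ≈ 89.208*I)
X + (43*sqrt(8 - 1) - 81) = I*sqrt(7958) + (43*sqrt(8 - 1) - 81) = I*sqrt(7958) + (43*sqrt(7) - 81) = I*sqrt(7958) + (-81 + 43*sqrt(7)) = -81 + 43*sqrt(7) + I*sqrt(7958)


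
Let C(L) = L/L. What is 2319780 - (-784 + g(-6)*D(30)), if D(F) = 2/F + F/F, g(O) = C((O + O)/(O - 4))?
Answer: 34808444/15 ≈ 2.3206e+6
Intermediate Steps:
C(L) = 1
g(O) = 1
D(F) = 1 + 2/F (D(F) = 2/F + 1 = 1 + 2/F)
2319780 - (-784 + g(-6)*D(30)) = 2319780 - (-784 + 1*((2 + 30)/30)) = 2319780 - (-784 + 1*((1/30)*32)) = 2319780 - (-784 + 1*(16/15)) = 2319780 - (-784 + 16/15) = 2319780 - 1*(-11744/15) = 2319780 + 11744/15 = 34808444/15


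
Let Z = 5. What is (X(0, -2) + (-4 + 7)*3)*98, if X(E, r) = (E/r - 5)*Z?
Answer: -1568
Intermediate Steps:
X(E, r) = -25 + 5*E/r (X(E, r) = (E/r - 5)*5 = (-5 + E/r)*5 = -25 + 5*E/r)
(X(0, -2) + (-4 + 7)*3)*98 = ((-25 + 5*0/(-2)) + (-4 + 7)*3)*98 = ((-25 + 5*0*(-1/2)) + 3*3)*98 = ((-25 + 0) + 9)*98 = (-25 + 9)*98 = -16*98 = -1568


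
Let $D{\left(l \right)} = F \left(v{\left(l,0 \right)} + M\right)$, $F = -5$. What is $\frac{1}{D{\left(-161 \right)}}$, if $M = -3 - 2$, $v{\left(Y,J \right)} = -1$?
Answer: $\frac{1}{30} \approx 0.033333$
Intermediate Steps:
$M = -5$ ($M = -3 - 2 = -5$)
$D{\left(l \right)} = 30$ ($D{\left(l \right)} = - 5 \left(-1 - 5\right) = \left(-5\right) \left(-6\right) = 30$)
$\frac{1}{D{\left(-161 \right)}} = \frac{1}{30}$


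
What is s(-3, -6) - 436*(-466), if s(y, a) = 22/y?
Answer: 609506/3 ≈ 2.0317e+5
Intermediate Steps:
s(-3, -6) - 436*(-466) = 22/(-3) - 436*(-466) = 22*(-⅓) + 203176 = -22/3 + 203176 = 609506/3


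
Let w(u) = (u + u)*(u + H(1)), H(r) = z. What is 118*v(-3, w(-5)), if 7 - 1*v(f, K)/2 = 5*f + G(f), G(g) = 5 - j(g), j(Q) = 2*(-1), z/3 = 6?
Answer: 3540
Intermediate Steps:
z = 18 (z = 3*6 = 18)
H(r) = 18
j(Q) = -2
G(g) = 7 (G(g) = 5 - 1*(-2) = 5 + 2 = 7)
w(u) = 2*u*(18 + u) (w(u) = (u + u)*(u + 18) = (2*u)*(18 + u) = 2*u*(18 + u))
v(f, K) = -10*f (v(f, K) = 14 - 2*(5*f + 7) = 14 - 2*(7 + 5*f) = 14 + (-14 - 10*f) = -10*f)
118*v(-3, w(-5)) = 118*(-10*(-3)) = 118*30 = 3540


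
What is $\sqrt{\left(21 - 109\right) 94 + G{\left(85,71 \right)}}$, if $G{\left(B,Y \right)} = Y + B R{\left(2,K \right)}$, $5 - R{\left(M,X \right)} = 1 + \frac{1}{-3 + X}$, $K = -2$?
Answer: $2 i \sqrt{1961} \approx 88.566 i$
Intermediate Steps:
$R{\left(M,X \right)} = 4 - \frac{1}{-3 + X}$ ($R{\left(M,X \right)} = 5 - \left(1 + \frac{1}{-3 + X}\right) = 4 - \frac{1}{-3 + X}$)
$G{\left(B,Y \right)} = Y + \frac{21 B}{5}$ ($G{\left(B,Y \right)} = Y + B \frac{-13 + 4 \left(-2\right)}{-3 - 2} = Y + B \frac{-13 - 8}{-5} = Y + B \left(\left(- \frac{1}{5}\right) \left(-21\right)\right) = Y + B \frac{21}{5} = Y + \frac{21 B}{5}$)
$\sqrt{\left(21 - 109\right) 94 + G{\left(85,71 \right)}} = \sqrt{\left(21 - 109\right) 94 + \left(71 + \frac{21}{5} \cdot 85\right)} = \sqrt{\left(-88\right) 94 + \left(71 + 357\right)} = \sqrt{-8272 + 428} = \sqrt{-7844} = 2 i \sqrt{1961}$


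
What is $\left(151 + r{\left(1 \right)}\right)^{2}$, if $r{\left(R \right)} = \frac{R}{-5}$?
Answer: $\frac{568516}{25} \approx 22741.0$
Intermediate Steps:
$r{\left(R \right)} = - \frac{R}{5}$ ($r{\left(R \right)} = R \left(- \frac{1}{5}\right) = - \frac{R}{5}$)
$\left(151 + r{\left(1 \right)}\right)^{2} = \left(151 - \frac{1}{5}\right)^{2} = \left(\frac{754}{5}\right)^{2} = \frac{568516}{25}$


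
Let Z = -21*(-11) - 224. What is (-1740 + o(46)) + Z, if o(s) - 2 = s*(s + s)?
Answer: 2501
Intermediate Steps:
o(s) = 2 + 2*s² (o(s) = 2 + s*(s + s) = 2 + s*(2*s) = 2 + 2*s²)
Z = 7 (Z = 231 - 224 = 7)
(-1740 + o(46)) + Z = (-1740 + (2 + 2*46²)) + 7 = (-1740 + (2 + 2*2116)) + 7 = (-1740 + (2 + 4232)) + 7 = (-1740 + 4234) + 7 = 2494 + 7 = 2501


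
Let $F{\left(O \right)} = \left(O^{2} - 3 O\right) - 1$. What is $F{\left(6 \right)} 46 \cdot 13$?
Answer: $10166$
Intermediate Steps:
$F{\left(O \right)} = -1 + O^{2} - 3 O$
$F{\left(6 \right)} 46 \cdot 13 = \left(-1 + 6^{2} - 18\right) 46 \cdot 13 = \left(-1 + 36 - 18\right) 46 \cdot 13 = 17 \cdot 46 \cdot 13 = 782 \cdot 13 = 10166$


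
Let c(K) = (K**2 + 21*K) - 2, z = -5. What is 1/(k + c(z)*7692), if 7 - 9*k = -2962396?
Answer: -9/2714293 ≈ -3.3158e-6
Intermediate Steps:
k = 2962403/9 (k = 7/9 - 1/9*(-2962396) = 7/9 + 2962396/9 = 2962403/9 ≈ 3.2916e+5)
c(K) = -2 + K**2 + 21*K
1/(k + c(z)*7692) = 1/(2962403/9 + (-2 + (-5)**2 + 21*(-5))*7692) = 1/(2962403/9 + (-2 + 25 - 105)*7692) = 1/(2962403/9 - 82*7692) = 1/(2962403/9 - 630744) = 1/(-2714293/9) = -9/2714293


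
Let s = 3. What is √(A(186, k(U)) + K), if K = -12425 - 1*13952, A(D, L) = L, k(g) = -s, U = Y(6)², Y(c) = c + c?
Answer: 2*I*√6595 ≈ 162.42*I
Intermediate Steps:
Y(c) = 2*c
U = 144 (U = (2*6)² = 12² = 144)
k(g) = -3 (k(g) = -1*3 = -3)
K = -26377 (K = -12425 - 13952 = -26377)
√(A(186, k(U)) + K) = √(-3 - 26377) = √(-26380) = 2*I*√6595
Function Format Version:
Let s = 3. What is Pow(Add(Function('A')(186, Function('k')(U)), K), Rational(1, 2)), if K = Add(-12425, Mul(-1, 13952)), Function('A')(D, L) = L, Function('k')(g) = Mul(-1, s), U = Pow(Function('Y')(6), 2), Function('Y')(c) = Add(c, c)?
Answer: Mul(2, I, Pow(6595, Rational(1, 2))) ≈ Mul(162.42, I)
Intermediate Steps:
Function('Y')(c) = Mul(2, c)
U = 144 (U = Pow(Mul(2, 6), 2) = Pow(12, 2) = 144)
Function('k')(g) = -3 (Function('k')(g) = Mul(-1, 3) = -3)
K = -26377 (K = Add(-12425, -13952) = -26377)
Pow(Add(Function('A')(186, Function('k')(U)), K), Rational(1, 2)) = Pow(Add(-3, -26377), Rational(1, 2)) = Pow(-26380, Rational(1, 2)) = Mul(2, I, Pow(6595, Rational(1, 2)))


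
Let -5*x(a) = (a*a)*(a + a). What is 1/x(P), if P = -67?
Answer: 5/601526 ≈ 8.3122e-6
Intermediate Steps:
x(a) = -2*a**3/5 (x(a) = -a*a*(a + a)/5 = -a**2*2*a/5 = -2*a**3/5)
1/x(P) = 1/(-2/5*(-67)**3) = 1/(-2/5*(-300763)) = 1/(601526/5) = 5/601526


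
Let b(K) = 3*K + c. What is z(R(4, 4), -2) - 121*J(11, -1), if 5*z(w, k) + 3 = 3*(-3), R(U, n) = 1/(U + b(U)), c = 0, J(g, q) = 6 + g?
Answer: -10297/5 ≈ -2059.4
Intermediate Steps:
b(K) = 3*K (b(K) = 3*K + 0 = 3*K)
R(U, n) = 1/(4*U) (R(U, n) = 1/(U + 3*U) = 1/(4*U))
z(w, k) = -12/5 (z(w, k) = -⅗ + (3*(-3))/5 = -⅗ + (⅕)*(-9) = -⅗ - 9/5 = -12/5)
z(R(4, 4), -2) - 121*J(11, -1) = -12/5 - 121*(6 + 11) = -12/5 - 121*17 = -12/5 - 2057 = -10297/5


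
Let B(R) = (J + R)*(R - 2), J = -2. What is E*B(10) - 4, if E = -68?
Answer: -4356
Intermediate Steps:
B(R) = (-2 + R)² (B(R) = (-2 + R)*(R - 2) = (-2 + R)*(-2 + R) = (-2 + R)²)
E*B(10) - 4 = -68*(4 + 10² - 4*10) - 4 = -68*(4 + 100 - 40) - 4 = -68*64 - 4 = -4352 - 4 = -4356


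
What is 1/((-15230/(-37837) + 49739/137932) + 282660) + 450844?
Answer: 665079482037596060576/1475187608202343 ≈ 4.5084e+5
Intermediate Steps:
1/((-15230/(-37837) + 49739/137932) + 282660) + 450844 = 1/((-15230*(-1/37837) + 49739*(1/137932)) + 282660) + 450844 = 1/((15230/37837 + 49739/137932) + 282660) + 450844 = 1/(3982678903/5218933084 + 282660) + 450844 = 1/(1475187608202343/5218933084) + 450844 = 5218933084/1475187608202343 + 450844 = 665079482037596060576/1475187608202343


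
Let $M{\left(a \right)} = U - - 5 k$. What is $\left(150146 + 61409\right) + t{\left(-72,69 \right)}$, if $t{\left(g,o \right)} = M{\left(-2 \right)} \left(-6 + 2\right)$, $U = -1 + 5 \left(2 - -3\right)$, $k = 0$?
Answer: $211459$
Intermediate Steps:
$U = 24$ ($U = -1 + 5 \left(2 + 3\right) = -1 + 5 \cdot 5 = -1 + 25 = 24$)
$M{\left(a \right)} = 24$ ($M{\left(a \right)} = 24 - \left(-5\right) 0 = 24 - 0 = 24 + 0 = 24$)
$t{\left(g,o \right)} = -96$ ($t{\left(g,o \right)} = 24 \left(-6 + 2\right) = 24 \left(-4\right) = -96$)
$\left(150146 + 61409\right) + t{\left(-72,69 \right)} = \left(150146 + 61409\right) - 96 = 211555 - 96 = 211459$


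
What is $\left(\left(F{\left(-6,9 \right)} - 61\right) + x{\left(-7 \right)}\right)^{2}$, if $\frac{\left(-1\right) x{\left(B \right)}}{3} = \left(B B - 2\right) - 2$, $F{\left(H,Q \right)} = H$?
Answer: $40804$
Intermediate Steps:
$x{\left(B \right)} = 12 - 3 B^{2}$ ($x{\left(B \right)} = - 3 \left(\left(B B - 2\right) - 2\right) = - 3 \left(\left(B^{2} - 2\right) - 2\right) = - 3 \left(\left(-2 + B^{2}\right) - 2\right) = - 3 \left(-4 + B^{2}\right) = 12 - 3 B^{2}$)
$\left(\left(F{\left(-6,9 \right)} - 61\right) + x{\left(-7 \right)}\right)^{2} = \left(\left(-6 - 61\right) + \left(12 - 3 \left(-7\right)^{2}\right)\right)^{2} = \left(-67 + \left(12 - 147\right)\right)^{2} = \left(-67 - 135\right)^{2} = \left(-202\right)^{2} = 40804$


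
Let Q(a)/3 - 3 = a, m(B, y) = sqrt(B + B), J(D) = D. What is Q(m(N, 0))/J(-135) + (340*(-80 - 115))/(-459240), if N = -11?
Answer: 8921/114810 - I*sqrt(22)/45 ≈ 0.077702 - 0.10423*I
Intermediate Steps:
m(B, y) = sqrt(2)*sqrt(B) (m(B, y) = sqrt(2*B) = sqrt(2)*sqrt(B))
Q(a) = 9 + 3*a
Q(m(N, 0))/J(-135) + (340*(-80 - 115))/(-459240) = (9 + 3*(sqrt(2)*sqrt(-11)))/(-135) + (340*(-80 - 115))/(-459240) = (9 + 3*(sqrt(2)*(I*sqrt(11))))*(-1/135) + (340*(-195))*(-1/459240) = (9 + 3*(I*sqrt(22)))*(-1/135) - 66300*(-1/459240) = (9 + 3*I*sqrt(22))*(-1/135) + 1105/7654 = (-1/15 - I*sqrt(22)/45) + 1105/7654 = 8921/114810 - I*sqrt(22)/45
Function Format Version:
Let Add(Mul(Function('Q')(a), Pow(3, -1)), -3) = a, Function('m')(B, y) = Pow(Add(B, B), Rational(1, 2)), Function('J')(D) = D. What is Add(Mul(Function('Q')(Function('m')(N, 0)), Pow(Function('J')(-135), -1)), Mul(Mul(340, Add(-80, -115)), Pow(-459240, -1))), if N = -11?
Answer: Add(Rational(8921, 114810), Mul(Rational(-1, 45), I, Pow(22, Rational(1, 2)))) ≈ Add(0.077702, Mul(-0.10423, I))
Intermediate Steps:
Function('m')(B, y) = Mul(Pow(2, Rational(1, 2)), Pow(B, Rational(1, 2))) (Function('m')(B, y) = Pow(Mul(2, B), Rational(1, 2)) = Mul(Pow(2, Rational(1, 2)), Pow(B, Rational(1, 2))))
Function('Q')(a) = Add(9, Mul(3, a))
Add(Mul(Function('Q')(Function('m')(N, 0)), Pow(Function('J')(-135), -1)), Mul(Mul(340, Add(-80, -115)), Pow(-459240, -1))) = Add(Mul(Add(9, Mul(3, Mul(Pow(2, Rational(1, 2)), Pow(-11, Rational(1, 2))))), Pow(-135, -1)), Mul(Mul(340, Add(-80, -115)), Pow(-459240, -1))) = Add(Mul(Add(9, Mul(3, Mul(Pow(2, Rational(1, 2)), Mul(I, Pow(11, Rational(1, 2)))))), Rational(-1, 135)), Mul(Mul(340, -195), Rational(-1, 459240))) = Add(Mul(Add(9, Mul(3, Mul(I, Pow(22, Rational(1, 2))))), Rational(-1, 135)), Mul(-66300, Rational(-1, 459240))) = Add(Mul(Add(9, Mul(3, I, Pow(22, Rational(1, 2)))), Rational(-1, 135)), Rational(1105, 7654)) = Add(Add(Rational(-1, 15), Mul(Rational(-1, 45), I, Pow(22, Rational(1, 2)))), Rational(1105, 7654)) = Add(Rational(8921, 114810), Mul(Rational(-1, 45), I, Pow(22, Rational(1, 2))))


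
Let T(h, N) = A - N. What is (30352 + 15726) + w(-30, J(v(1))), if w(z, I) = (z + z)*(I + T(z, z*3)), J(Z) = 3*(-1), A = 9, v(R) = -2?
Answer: 40318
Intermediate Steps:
J(Z) = -3
T(h, N) = 9 - N
w(z, I) = 2*z*(9 + I - 3*z) (w(z, I) = (z + z)*(I + (9 - z*3)) = (2*z)*(I + (9 - 3*z)) = (2*z)*(9 + I - 3*z) = 2*z*(9 + I - 3*z))
(30352 + 15726) + w(-30, J(v(1))) = (30352 + 15726) + 2*(-30)*(9 - 3 - 3*(-30)) = 46078 + 2*(-30)*(9 - 3 + 90) = 46078 + 2*(-30)*96 = 46078 - 5760 = 40318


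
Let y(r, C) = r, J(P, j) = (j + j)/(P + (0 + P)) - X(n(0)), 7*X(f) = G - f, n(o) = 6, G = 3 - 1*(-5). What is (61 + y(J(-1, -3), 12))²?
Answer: 198916/49 ≈ 4059.5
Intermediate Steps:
G = 8 (G = 3 + 5 = 8)
X(f) = 8/7 - f/7 (X(f) = (8 - f)/7 = 8/7 - f/7)
J(P, j) = -2/7 + j/P (J(P, j) = (j + j)/(P + (0 + P)) - (8/7 - ⅐*6) = (2*j)/(P + P) - (8/7 - 6/7) = (2*j)/((2*P)) - 1*2/7 = (2*j)*(1/(2*P)) - 2/7 = j/P - 2/7 = -2/7 + j/P)
(61 + y(J(-1, -3), 12))² = (61 + (-2/7 - 3/(-1)))² = (61 + (-2/7 - 3*(-1)))² = (61 + (-2/7 + 3))² = (61 + 19/7)² = (446/7)² = 198916/49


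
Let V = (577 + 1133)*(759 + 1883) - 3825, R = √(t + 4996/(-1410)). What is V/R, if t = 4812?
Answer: 4513995*√2389923210/3389962 ≈ 65097.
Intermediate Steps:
R = √2389923210/705 (R = √(4812 + 4996/(-1410)) = √(4812 + 4996*(-1/1410)) = √(4812 - 2498/705) = √(3389962/705) = √2389923210/705 ≈ 69.343)
V = 4513995 (V = 1710*2642 - 3825 = 4517820 - 3825 = 4513995)
V/R = 4513995/((√2389923210/705)) = 4513995*(√2389923210/3389962) = 4513995*√2389923210/3389962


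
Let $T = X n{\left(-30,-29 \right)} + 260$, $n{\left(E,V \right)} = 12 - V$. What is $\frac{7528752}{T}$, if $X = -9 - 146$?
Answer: $- \frac{7528752}{6095} \approx -1235.2$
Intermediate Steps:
$X = -155$ ($X = -9 - 146 = -155$)
$T = -6095$ ($T = - 155 \left(12 - -29\right) + 260 = - 155 \left(12 + 29\right) + 260 = \left(-155\right) 41 + 260 = -6355 + 260 = -6095$)
$\frac{7528752}{T} = \frac{7528752}{-6095} = 7528752 \left(- \frac{1}{6095}\right) = - \frac{7528752}{6095}$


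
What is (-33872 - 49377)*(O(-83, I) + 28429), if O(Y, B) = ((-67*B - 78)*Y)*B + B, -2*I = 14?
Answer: -21277861657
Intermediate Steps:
I = -7 (I = -½*14 = -7)
O(Y, B) = B + B*Y*(-78 - 67*B) (O(Y, B) = ((-78 - 67*B)*Y)*B + B = (Y*(-78 - 67*B))*B + B = B*Y*(-78 - 67*B) + B = B + B*Y*(-78 - 67*B))
(-33872 - 49377)*(O(-83, I) + 28429) = (-33872 - 49377)*(-7*(1 - 78*(-83) - 67*(-7)*(-83)) + 28429) = -83249*(-7*(1 + 6474 - 38927) + 28429) = -83249*(-7*(-32452) + 28429) = -83249*(227164 + 28429) = -83249*255593 = -21277861657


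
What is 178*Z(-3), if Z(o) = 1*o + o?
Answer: -1068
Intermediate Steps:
Z(o) = 2*o (Z(o) = o + o = 2*o)
178*Z(-3) = 178*(2*(-3)) = 178*(-6) = -1068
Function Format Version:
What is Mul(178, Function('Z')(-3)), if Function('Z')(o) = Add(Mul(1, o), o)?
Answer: -1068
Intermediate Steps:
Function('Z')(o) = Mul(2, o) (Function('Z')(o) = Add(o, o) = Mul(2, o))
Mul(178, Function('Z')(-3)) = Mul(178, Mul(2, -3)) = Mul(178, -6) = -1068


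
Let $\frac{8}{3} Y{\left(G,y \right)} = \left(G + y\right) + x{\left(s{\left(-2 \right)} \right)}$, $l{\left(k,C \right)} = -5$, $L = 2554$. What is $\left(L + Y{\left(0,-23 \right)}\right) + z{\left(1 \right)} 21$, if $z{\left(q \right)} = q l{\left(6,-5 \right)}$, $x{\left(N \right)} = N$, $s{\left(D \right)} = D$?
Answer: $\frac{19517}{8} \approx 2439.6$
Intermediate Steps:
$z{\left(q \right)} = - 5 q$ ($z{\left(q \right)} = q \left(-5\right) = - 5 q$)
$Y{\left(G,y \right)} = - \frac{3}{4} + \frac{3 G}{8} + \frac{3 y}{8}$ ($Y{\left(G,y \right)} = \frac{3 \left(\left(G + y\right) - 2\right)}{8} = \frac{3 \left(-2 + G + y\right)}{8} = - \frac{3}{4} + \frac{3 G}{8} + \frac{3 y}{8}$)
$\left(L + Y{\left(0,-23 \right)}\right) + z{\left(1 \right)} 21 = \left(2554 + \left(- \frac{3}{4} + \frac{3}{8} \cdot 0 + \frac{3}{8} \left(-23\right)\right)\right) + \left(-5\right) 1 \cdot 21 = \left(2554 - \frac{75}{8}\right) - 105 = \frac{20357}{8} - 105 = \frac{19517}{8}$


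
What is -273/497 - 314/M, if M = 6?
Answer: -11264/213 ≈ -52.883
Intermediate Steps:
-273/497 - 314/M = -273/497 - 314/6 = -273*1/497 - 314*⅙ = -39/71 - 157/3 = -11264/213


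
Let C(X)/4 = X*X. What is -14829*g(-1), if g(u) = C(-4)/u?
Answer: 949056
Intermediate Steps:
C(X) = 4*X² (C(X) = 4*(X*X) = 4*X²)
g(u) = 64/u (g(u) = (4*(-4)²)/u = (4*16)/u = 64/u)
-14829*g(-1) = -949056/(-1) = -949056*(-1) = -14829*(-64) = 949056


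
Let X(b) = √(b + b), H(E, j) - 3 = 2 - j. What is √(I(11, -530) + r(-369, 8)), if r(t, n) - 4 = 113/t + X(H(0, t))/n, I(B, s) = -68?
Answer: √(-3891556 + 15129*√187)/246 ≈ 7.803*I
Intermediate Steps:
H(E, j) = 5 - j (H(E, j) = 3 + (2 - j) = 5 - j)
X(b) = √2*√b (X(b) = √(2*b) = √2*√b)
r(t, n) = 4 + 113/t + √2*√(5 - t)/n (r(t, n) = 4 + (113/t + (√2*√(5 - t))/n) = 4 + (113/t + √2*√(5 - t)/n) = 4 + 113/t + √2*√(5 - t)/n)
√(I(11, -530) + r(-369, 8)) = √(-68 + (4 + 113/(-369) + √(10 - 2*(-369))/8)) = √(-68 + (4 + 113*(-1/369) + √(10 + 738)/8)) = √(-68 + (4 - 113/369 + √748/8)) = √(-68 + (4 - 113/369 + (2*√187)/8)) = √(-68 + (4 - 113/369 + √187/4)) = √(-68 + (1363/369 + √187/4)) = √(-23729/369 + √187/4)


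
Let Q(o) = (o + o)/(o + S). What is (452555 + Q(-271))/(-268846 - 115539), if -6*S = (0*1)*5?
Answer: -452557/384385 ≈ -1.1774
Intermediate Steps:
S = 0 (S = -0*1*5/6 = -0*5 = -⅙*0 = 0)
Q(o) = 2 (Q(o) = (o + o)/(o + 0) = (2*o)/o = 2)
(452555 + Q(-271))/(-268846 - 115539) = (452555 + 2)/(-268846 - 115539) = 452557/(-384385) = 452557*(-1/384385) = -452557/384385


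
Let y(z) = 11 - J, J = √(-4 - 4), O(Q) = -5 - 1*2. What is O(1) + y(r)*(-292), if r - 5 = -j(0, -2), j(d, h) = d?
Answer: -3219 + 584*I*√2 ≈ -3219.0 + 825.9*I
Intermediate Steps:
O(Q) = -7 (O(Q) = -5 - 2 = -7)
J = 2*I*√2 (J = √(-8) = 2*I*√2 ≈ 2.8284*I)
r = 5 (r = 5 - 1*0 = 5 + 0 = 5)
y(z) = 11 - 2*I*√2
O(1) + y(r)*(-292) = -7 + (11 - 2*I*√2)*(-292) = -7 + (-3212 + 584*I*√2) = -3219 + 584*I*√2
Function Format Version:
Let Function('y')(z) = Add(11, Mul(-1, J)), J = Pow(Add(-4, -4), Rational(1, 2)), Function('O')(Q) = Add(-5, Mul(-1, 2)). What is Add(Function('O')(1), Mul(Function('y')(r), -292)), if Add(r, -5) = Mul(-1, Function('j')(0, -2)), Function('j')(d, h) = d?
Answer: Add(-3219, Mul(584, I, Pow(2, Rational(1, 2)))) ≈ Add(-3219.0, Mul(825.90, I))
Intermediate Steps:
Function('O')(Q) = -7 (Function('O')(Q) = Add(-5, -2) = -7)
J = Mul(2, I, Pow(2, Rational(1, 2))) (J = Pow(-8, Rational(1, 2)) = Mul(2, I, Pow(2, Rational(1, 2))) ≈ Mul(2.8284, I))
r = 5 (r = Add(5, Mul(-1, 0)) = Add(5, 0) = 5)
Function('y')(z) = Add(11, Mul(-2, I, Pow(2, Rational(1, 2)))) (Function('y')(z) = Add(11, Mul(-1, Mul(2, I, Pow(2, Rational(1, 2))))) = Add(11, Mul(-2, I, Pow(2, Rational(1, 2)))))
Add(Function('O')(1), Mul(Function('y')(r), -292)) = Add(-7, Mul(Add(11, Mul(-2, I, Pow(2, Rational(1, 2)))), -292)) = Add(-7, Add(-3212, Mul(584, I, Pow(2, Rational(1, 2))))) = Add(-3219, Mul(584, I, Pow(2, Rational(1, 2))))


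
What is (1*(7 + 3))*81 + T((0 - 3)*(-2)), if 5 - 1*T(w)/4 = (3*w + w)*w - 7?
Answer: 282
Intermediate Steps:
T(w) = 48 - 16*w² (T(w) = 20 - 4*((3*w + w)*w - 7) = 20 - 4*((4*w)*w - 7) = 20 - 4*(4*w² - 7) = 20 - 4*(-7 + 4*w²) = 20 + (28 - 16*w²) = 48 - 16*w²)
(1*(7 + 3))*81 + T((0 - 3)*(-2)) = (1*(7 + 3))*81 + (48 - 16*4*(0 - 3)²) = (1*10)*81 + (48 - 16*(-3*(-2))²) = 10*81 + (48 - 16*6²) = 810 + (48 - 16*36) = 810 + (48 - 576) = 810 - 528 = 282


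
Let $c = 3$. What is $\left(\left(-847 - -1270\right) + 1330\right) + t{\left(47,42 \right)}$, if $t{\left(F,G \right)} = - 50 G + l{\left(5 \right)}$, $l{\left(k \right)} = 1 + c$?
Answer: $-343$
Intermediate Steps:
$l{\left(k \right)} = 4$ ($l{\left(k \right)} = 1 + 3 = 4$)
$t{\left(F,G \right)} = 4 - 50 G$ ($t{\left(F,G \right)} = - 50 G + 4 = 4 - 50 G$)
$\left(\left(-847 - -1270\right) + 1330\right) + t{\left(47,42 \right)} = \left(\left(-847 - -1270\right) + 1330\right) + \left(4 - 2100\right) = \left(\left(-847 + 1270\right) + 1330\right) + \left(4 - 2100\right) = \left(423 + 1330\right) - 2096 = 1753 - 2096 = -343$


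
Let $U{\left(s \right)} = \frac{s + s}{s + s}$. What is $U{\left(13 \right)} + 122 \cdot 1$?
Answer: $123$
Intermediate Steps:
$U{\left(s \right)} = 1$ ($U{\left(s \right)} = \frac{2 s}{2 s} = 2 s \frac{1}{2 s} = 1$)
$U{\left(13 \right)} + 122 \cdot 1 = 1 + 122 \cdot 1 = 1 + 122 = 123$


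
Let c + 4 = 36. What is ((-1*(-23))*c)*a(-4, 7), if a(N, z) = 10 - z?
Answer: 2208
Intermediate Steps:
c = 32 (c = -4 + 36 = 32)
((-1*(-23))*c)*a(-4, 7) = (-1*(-23)*32)*(10 - 1*7) = (23*32)*(10 - 7) = 736*3 = 2208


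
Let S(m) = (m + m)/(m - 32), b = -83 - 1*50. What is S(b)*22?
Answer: 532/15 ≈ 35.467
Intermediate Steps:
b = -133 (b = -83 - 50 = -133)
S(m) = 2*m/(-32 + m) (S(m) = (2*m)/(-32 + m) = 2*m/(-32 + m))
S(b)*22 = (2*(-133)/(-32 - 133))*22 = (2*(-133)/(-165))*22 = (2*(-133)*(-1/165))*22 = (266/165)*22 = 532/15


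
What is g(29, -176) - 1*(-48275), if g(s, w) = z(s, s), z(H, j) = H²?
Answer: 49116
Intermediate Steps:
g(s, w) = s²
g(29, -176) - 1*(-48275) = 29² - 1*(-48275) = 841 + 48275 = 49116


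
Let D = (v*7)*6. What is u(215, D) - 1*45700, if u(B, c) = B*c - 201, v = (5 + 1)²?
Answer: 279179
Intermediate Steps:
v = 36 (v = 6² = 36)
D = 1512 (D = (36*7)*6 = 252*6 = 1512)
u(B, c) = -201 + B*c
u(215, D) - 1*45700 = (-201 + 215*1512) - 1*45700 = (-201 + 325080) - 45700 = 324879 - 45700 = 279179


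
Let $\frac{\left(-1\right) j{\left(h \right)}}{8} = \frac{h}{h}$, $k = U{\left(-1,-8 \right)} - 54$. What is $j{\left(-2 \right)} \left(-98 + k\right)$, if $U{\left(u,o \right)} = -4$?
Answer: $1248$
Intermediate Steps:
$k = -58$ ($k = -4 - 54 = -58$)
$j{\left(h \right)} = -8$ ($j{\left(h \right)} = - 8 \frac{h}{h} = \left(-8\right) 1 = -8$)
$j{\left(-2 \right)} \left(-98 + k\right) = - 8 \left(-98 - 58\right) = \left(-8\right) \left(-156\right) = 1248$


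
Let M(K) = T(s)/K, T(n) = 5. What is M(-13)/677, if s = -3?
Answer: -5/8801 ≈ -0.00056812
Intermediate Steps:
M(K) = 5/K
M(-13)/677 = (5/(-13))/677 = (5*(-1/13))*(1/677) = -5/13*1/677 = -5/8801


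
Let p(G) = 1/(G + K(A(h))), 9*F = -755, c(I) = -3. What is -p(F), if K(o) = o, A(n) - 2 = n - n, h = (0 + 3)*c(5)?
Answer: 9/737 ≈ 0.012212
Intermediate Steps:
h = -9 (h = (0 + 3)*(-3) = 3*(-3) = -9)
A(n) = 2 (A(n) = 2 + (n - n) = 2 + 0 = 2)
F = -755/9 (F = (⅑)*(-755) = -755/9 ≈ -83.889)
p(G) = 1/(2 + G) (p(G) = 1/(G + 2) = 1/(2 + G))
-p(F) = -1/(2 - 755/9) = -1/(-737/9) = -1*(-9/737) = 9/737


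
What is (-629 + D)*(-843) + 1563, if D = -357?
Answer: 832761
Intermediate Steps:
(-629 + D)*(-843) + 1563 = (-629 - 357)*(-843) + 1563 = -986*(-843) + 1563 = 831198 + 1563 = 832761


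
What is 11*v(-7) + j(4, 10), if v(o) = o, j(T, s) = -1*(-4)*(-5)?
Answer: -97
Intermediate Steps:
j(T, s) = -20 (j(T, s) = 4*(-5) = -20)
11*v(-7) + j(4, 10) = 11*(-7) - 20 = -77 - 20 = -97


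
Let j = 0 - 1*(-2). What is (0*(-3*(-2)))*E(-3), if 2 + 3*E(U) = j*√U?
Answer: 0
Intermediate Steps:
j = 2 (j = 0 + 2 = 2)
E(U) = -⅔ + 2*√U/3 (E(U) = -⅔ + (2*√U)/3 = -⅔ + 2*√U/3)
(0*(-3*(-2)))*E(-3) = (0*(-3*(-2)))*(-⅔ + 2*√(-3)/3) = (0*6)*(-⅔ + 2*(I*√3)/3) = 0*(-⅔ + 2*I*√3/3) = 0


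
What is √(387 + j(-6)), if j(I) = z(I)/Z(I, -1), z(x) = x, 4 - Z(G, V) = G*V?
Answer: √390 ≈ 19.748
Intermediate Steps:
Z(G, V) = 4 - G*V
j(I) = I/(4 + I) (j(I) = I/(4 - 1*I*(-1)) = I/(4 + I))
√(387 + j(-6)) = √(387 - 6/(4 - 6)) = √(387 - 6/(-2)) = √(387 - 6*(-½)) = √(387 + 3) = √390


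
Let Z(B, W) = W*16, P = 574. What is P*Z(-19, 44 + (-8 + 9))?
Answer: 413280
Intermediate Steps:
Z(B, W) = 16*W
P*Z(-19, 44 + (-8 + 9)) = 574*(16*(44 + (-8 + 9))) = 574*(16*(44 + 1)) = 574*(16*45) = 574*720 = 413280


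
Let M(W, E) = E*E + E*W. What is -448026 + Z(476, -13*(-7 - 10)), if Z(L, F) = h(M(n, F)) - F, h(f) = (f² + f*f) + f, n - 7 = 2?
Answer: 5166980383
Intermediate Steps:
n = 9 (n = 7 + 2 = 9)
M(W, E) = E² + E*W
h(f) = f + 2*f² (h(f) = (f² + f²) + f = 2*f² + f = f + 2*f²)
Z(L, F) = -F + F*(1 + 2*F*(9 + F))*(9 + F) (Z(L, F) = (F*(F + 9))*(1 + 2*(F*(F + 9))) - F = (F*(9 + F))*(1 + 2*(F*(9 + F))) - F = (F*(9 + F))*(1 + 2*F*(9 + F)) - F = F*(1 + 2*F*(9 + F))*(9 + F) - F = -F + F*(1 + 2*F*(9 + F))*(9 + F))
-448026 + Z(476, -13*(-7 - 10)) = -448026 + (-13*(-7 - 10))*(-1 + (1 + 2*(-13*(-7 - 10))*(9 - 13*(-7 - 10)))*(9 - 13*(-7 - 10))) = -448026 + (-13*(-17))*(-1 + (1 + 2*(-13*(-17))*(9 - 13*(-17)))*(9 - 13*(-17))) = -448026 + 221*(-1 + (1 + 2*221*(9 + 221))*(9 + 221)) = -448026 + 221*(-1 + (1 + 2*221*230)*230) = -448026 + 221*(-1 + (1 + 101660)*230) = -448026 + 221*(-1 + 101661*230) = -448026 + 221*(-1 + 23382030) = -448026 + 221*23382029 = -448026 + 5167428409 = 5166980383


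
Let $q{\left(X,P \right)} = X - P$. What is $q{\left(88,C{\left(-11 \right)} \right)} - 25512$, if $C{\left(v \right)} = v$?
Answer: $-25413$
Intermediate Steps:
$q{\left(88,C{\left(-11 \right)} \right)} - 25512 = \left(88 - -11\right) - 25512 = \left(88 + 11\right) - 25512 = 99 - 25512 = -25413$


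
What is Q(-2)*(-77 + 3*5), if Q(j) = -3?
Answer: 186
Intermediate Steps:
Q(-2)*(-77 + 3*5) = -3*(-77 + 3*5) = -3*(-77 + 15) = -3*(-62) = 186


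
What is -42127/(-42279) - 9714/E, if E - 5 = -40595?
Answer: 39270984/31779715 ≈ 1.2357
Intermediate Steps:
E = -40590 (E = 5 - 40595 = -40590)
-42127/(-42279) - 9714/E = -42127/(-42279) - 9714/(-40590) = -42127*(-1/42279) - 9714*(-1/40590) = 42127/42279 + 1619/6765 = 39270984/31779715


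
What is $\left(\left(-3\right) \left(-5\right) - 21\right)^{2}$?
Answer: $36$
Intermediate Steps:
$\left(\left(-3\right) \left(-5\right) - 21\right)^{2} = \left(15 - 21\right)^{2} = \left(-6\right)^{2} = 36$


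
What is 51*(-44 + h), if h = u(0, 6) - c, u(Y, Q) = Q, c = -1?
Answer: -1887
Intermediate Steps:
h = 7 (h = 6 - 1*(-1) = 6 + 1 = 7)
51*(-44 + h) = 51*(-44 + 7) = 51*(-37) = -1887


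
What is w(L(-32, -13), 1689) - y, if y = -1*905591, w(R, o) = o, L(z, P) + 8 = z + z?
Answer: 907280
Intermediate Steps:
L(z, P) = -8 + 2*z (L(z, P) = -8 + (z + z) = -8 + 2*z)
y = -905591
w(L(-32, -13), 1689) - y = 1689 - 1*(-905591) = 1689 + 905591 = 907280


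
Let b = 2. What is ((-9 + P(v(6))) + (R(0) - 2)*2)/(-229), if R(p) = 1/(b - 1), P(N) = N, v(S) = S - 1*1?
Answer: 6/229 ≈ 0.026201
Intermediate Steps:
v(S) = -1 + S (v(S) = S - 1 = -1 + S)
R(p) = 1 (R(p) = 1/(2 - 1) = 1/1 = 1)
((-9 + P(v(6))) + (R(0) - 2)*2)/(-229) = ((-9 + (-1 + 6)) + (1 - 2)*2)/(-229) = -((-9 + 5) - 1*2)/229 = -(-4 - 2)/229 = -1/229*(-6) = 6/229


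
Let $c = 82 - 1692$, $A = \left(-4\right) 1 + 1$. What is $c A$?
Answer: $4830$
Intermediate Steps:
$A = -3$ ($A = -4 + 1 = -3$)
$c = -1610$ ($c = 82 - 1692 = -1610$)
$c A = \left(-1610\right) \left(-3\right) = 4830$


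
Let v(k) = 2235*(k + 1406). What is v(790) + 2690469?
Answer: 7598529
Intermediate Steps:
v(k) = 3142410 + 2235*k (v(k) = 2235*(1406 + k) = 3142410 + 2235*k)
v(790) + 2690469 = (3142410 + 2235*790) + 2690469 = (3142410 + 1765650) + 2690469 = 4908060 + 2690469 = 7598529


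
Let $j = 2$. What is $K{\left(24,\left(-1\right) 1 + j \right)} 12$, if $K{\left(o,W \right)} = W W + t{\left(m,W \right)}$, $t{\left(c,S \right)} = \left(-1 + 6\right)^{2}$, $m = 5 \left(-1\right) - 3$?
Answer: $312$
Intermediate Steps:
$m = -8$ ($m = -5 - 3 = -8$)
$t{\left(c,S \right)} = 25$ ($t{\left(c,S \right)} = 5^{2} = 25$)
$K{\left(o,W \right)} = 25 + W^{2}$ ($K{\left(o,W \right)} = W W + 25 = W^{2} + 25 = 25 + W^{2}$)
$K{\left(24,\left(-1\right) 1 + j \right)} 12 = \left(25 + \left(\left(-1\right) 1 + 2\right)^{2}\right) 12 = \left(25 + \left(-1 + 2\right)^{2}\right) 12 = \left(25 + 1^{2}\right) 12 = \left(25 + 1\right) 12 = 26 \cdot 12 = 312$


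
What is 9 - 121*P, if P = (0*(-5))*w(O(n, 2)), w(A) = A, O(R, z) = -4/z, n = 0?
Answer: 9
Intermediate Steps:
P = 0 (P = (0*(-5))*(-4/2) = 0*(-4*½) = 0*(-2) = 0)
9 - 121*P = 9 - 121*0 = 9 + 0 = 9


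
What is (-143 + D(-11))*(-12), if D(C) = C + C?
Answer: 1980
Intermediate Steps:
D(C) = 2*C
(-143 + D(-11))*(-12) = (-143 + 2*(-11))*(-12) = (-143 - 22)*(-12) = -165*(-12) = 1980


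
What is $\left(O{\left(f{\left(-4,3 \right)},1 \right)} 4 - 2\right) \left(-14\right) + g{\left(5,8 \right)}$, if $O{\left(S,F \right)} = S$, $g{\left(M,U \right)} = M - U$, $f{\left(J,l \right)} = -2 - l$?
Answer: $305$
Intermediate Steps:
$\left(O{\left(f{\left(-4,3 \right)},1 \right)} 4 - 2\right) \left(-14\right) + g{\left(5,8 \right)} = \left(\left(-2 - 3\right) 4 - 2\right) \left(-14\right) + \left(5 - 8\right) = \left(\left(-5\right) 4 - 2\right) \left(-14\right) - 3 = \left(-20 - 2\right) \left(-14\right) - 3 = \left(-22\right) \left(-14\right) - 3 = 308 - 3 = 305$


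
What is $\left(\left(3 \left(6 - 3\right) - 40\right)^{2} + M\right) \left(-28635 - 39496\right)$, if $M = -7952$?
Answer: $476303821$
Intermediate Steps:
$\left(\left(3 \left(6 - 3\right) - 40\right)^{2} + M\right) \left(-28635 - 39496\right) = \left(\left(3 \left(6 - 3\right) - 40\right)^{2} - 7952\right) \left(-28635 - 39496\right) = \left(\left(3 \cdot 3 - 40\right)^{2} - 7952\right) \left(-68131\right) = \left(\left(9 - 40\right)^{2} - 7952\right) \left(-68131\right) = \left(\left(-31\right)^{2} - 7952\right) \left(-68131\right) = \left(961 - 7952\right) \left(-68131\right) = \left(-6991\right) \left(-68131\right) = 476303821$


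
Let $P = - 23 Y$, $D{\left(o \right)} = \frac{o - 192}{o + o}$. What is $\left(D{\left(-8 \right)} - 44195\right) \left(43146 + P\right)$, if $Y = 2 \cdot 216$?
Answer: $-1467300825$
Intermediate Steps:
$Y = 432$
$D{\left(o \right)} = \frac{-192 + o}{2 o}$
$P = -9936$ ($P = \left(-23\right) 432 = -9936$)
$\left(D{\left(-8 \right)} - 44195\right) \left(43146 + P\right) = \left(\frac{-192 - 8}{2 \left(-8\right)} - 44195\right) \left(43146 - 9936\right) = \left(\frac{1}{2} \left(- \frac{1}{8}\right) \left(-200\right) - 44195\right) 33210 = \left(\frac{25}{2} - 44195\right) 33210 = \left(- \frac{88365}{2}\right) 33210 = -1467300825$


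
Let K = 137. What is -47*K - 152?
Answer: -6591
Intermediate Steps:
-47*K - 152 = -47*137 - 152 = -6439 - 152 = -6591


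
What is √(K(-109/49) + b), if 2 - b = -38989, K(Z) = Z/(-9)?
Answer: 2*√4298785/21 ≈ 197.46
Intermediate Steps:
K(Z) = -Z/9 (K(Z) = Z*(-⅑) = -Z/9)
b = 38991 (b = 2 - 1*(-38989) = 2 + 38989 = 38991)
√(K(-109/49) + b) = √(-(-109)/(9*49) + 38991) = √(-⅑*(-109/49) + 38991) = √(109/441 + 38991) = √(17195140/441) = 2*√4298785/21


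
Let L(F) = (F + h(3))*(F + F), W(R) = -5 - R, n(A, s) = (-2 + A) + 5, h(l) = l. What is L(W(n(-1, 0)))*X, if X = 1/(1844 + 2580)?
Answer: 1/79 ≈ 0.012658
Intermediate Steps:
n(A, s) = 3 + A
X = 1/4424 ≈ 0.00022604
L(F) = 2*F*(3 + F) (L(F) = (F + 3)*(F + F) = (3 + F)*(2*F) = 2*F*(3 + F))
L(W(n(-1, 0)))*X = (2*(-5 - (3 - 1))*(3 + (-5 - (3 - 1))))*(1/4424) = (2*(-5 - 1*2)*(3 + (-5 - 1*2)))*(1/4424) = (2*(-5 - 2)*(3 + (-5 - 2)))*(1/4424) = (2*(-7)*(3 - 7))*(1/4424) = (2*(-7)*(-4))*(1/4424) = 56*(1/4424) = 1/79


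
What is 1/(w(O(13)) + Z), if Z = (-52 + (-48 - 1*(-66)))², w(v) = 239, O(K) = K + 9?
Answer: 1/1395 ≈ 0.00071685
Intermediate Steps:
O(K) = 9 + K
Z = 1156 (Z = (-52 + (-48 + 66))² = (-52 + 18)² = (-34)² = 1156)
1/(w(O(13)) + Z) = 1/(239 + 1156) = 1/1395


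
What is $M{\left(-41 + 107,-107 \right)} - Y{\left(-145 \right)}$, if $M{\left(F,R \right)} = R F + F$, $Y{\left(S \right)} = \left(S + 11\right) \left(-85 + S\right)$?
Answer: $-37816$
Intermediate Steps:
$Y{\left(S \right)} = \left(-85 + S\right) \left(11 + S\right)$ ($Y{\left(S \right)} = \left(11 + S\right) \left(-85 + S\right) = \left(-85 + S\right) \left(11 + S\right)$)
$M{\left(F,R \right)} = F + F R$ ($M{\left(F,R \right)} = F R + F = F + F R$)
$M{\left(-41 + 107,-107 \right)} - Y{\left(-145 \right)} = \left(-41 + 107\right) \left(1 - 107\right) - \left(-935 + \left(-145\right)^{2} - -10730\right) = 66 \left(-106\right) - \left(-935 + 21025 + 10730\right) = -6996 - 30820 = -37816$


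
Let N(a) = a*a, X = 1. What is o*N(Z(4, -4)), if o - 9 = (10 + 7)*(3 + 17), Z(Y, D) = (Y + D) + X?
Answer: 349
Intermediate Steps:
Z(Y, D) = 1 + D + Y (Z(Y, D) = (Y + D) + 1 = (D + Y) + 1 = 1 + D + Y)
N(a) = a²
o = 349 (o = 9 + (10 + 7)*(3 + 17) = 9 + 17*20 = 9 + 340 = 349)
o*N(Z(4, -4)) = 349*(1 - 4 + 4)² = 349*1² = 349*1 = 349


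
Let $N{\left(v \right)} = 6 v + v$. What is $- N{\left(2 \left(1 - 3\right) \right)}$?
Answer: $28$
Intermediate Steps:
$N{\left(v \right)} = 7 v$
$- N{\left(2 \left(1 - 3\right) \right)} = - 7 \cdot 2 \left(1 - 3\right) = - 7 \cdot 2 \left(-2\right) = - 7 \left(-4\right) = \left(-1\right) \left(-28\right) = 28$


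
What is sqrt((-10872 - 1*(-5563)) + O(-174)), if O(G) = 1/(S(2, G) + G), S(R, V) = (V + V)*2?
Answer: I*sqrt(4018382970)/870 ≈ 72.863*I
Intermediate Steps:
S(R, V) = 4*V (S(R, V) = (2*V)*2 = 4*V)
O(G) = 1/(5*G) (O(G) = 1/(4*G + G) = 1/(5*G))
sqrt((-10872 - 1*(-5563)) + O(-174)) = sqrt((-10872 - 1*(-5563)) + (1/5)/(-174)) = sqrt((-10872 + 5563) + (1/5)*(-1/174)) = sqrt(-5309 - 1/870) = sqrt(-4618831/870) = I*sqrt(4018382970)/870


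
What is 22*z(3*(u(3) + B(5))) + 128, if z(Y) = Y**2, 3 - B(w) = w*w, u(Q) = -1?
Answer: 104870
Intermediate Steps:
B(w) = 3 - w**2 (B(w) = 3 - w*w = 3 - w**2)
22*z(3*(u(3) + B(5))) + 128 = 22*(3*(-1 + (3 - 1*5**2)))**2 + 128 = 22*(3*(-1 + (3 - 1*25)))**2 + 128 = 22*(3*(-1 + (3 - 25)))**2 + 128 = 22*(3*(-1 - 22))**2 + 128 = 22*(3*(-23))**2 + 128 = 22*(-69)**2 + 128 = 22*4761 + 128 = 104742 + 128 = 104870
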